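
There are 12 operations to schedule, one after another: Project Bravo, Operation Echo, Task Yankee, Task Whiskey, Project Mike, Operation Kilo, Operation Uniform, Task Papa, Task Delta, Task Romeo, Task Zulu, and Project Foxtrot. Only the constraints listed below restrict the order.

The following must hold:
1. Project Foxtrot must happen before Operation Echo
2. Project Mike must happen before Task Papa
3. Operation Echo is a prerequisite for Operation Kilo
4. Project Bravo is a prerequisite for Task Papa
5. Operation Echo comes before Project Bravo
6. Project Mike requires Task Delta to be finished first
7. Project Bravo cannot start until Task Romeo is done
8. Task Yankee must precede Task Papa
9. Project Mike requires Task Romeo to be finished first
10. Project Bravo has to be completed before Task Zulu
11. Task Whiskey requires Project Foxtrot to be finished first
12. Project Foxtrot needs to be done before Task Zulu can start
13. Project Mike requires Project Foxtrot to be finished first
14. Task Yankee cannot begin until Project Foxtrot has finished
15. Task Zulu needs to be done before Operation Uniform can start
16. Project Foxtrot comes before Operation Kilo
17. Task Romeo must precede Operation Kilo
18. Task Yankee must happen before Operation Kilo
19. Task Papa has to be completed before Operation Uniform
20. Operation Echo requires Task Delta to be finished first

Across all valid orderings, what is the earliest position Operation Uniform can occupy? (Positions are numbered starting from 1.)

Working backwards through the constraints from Operation Uniform, its full set of required predecessors is Project Bravo, Operation Echo, Task Yankee, Project Mike, Task Papa, Task Delta, Task Romeo, Task Zulu, Project Foxtrot — 9 of them.
So at minimum 9 operations come before Operation Uniform, putting Operation Uniform no earlier than position 10. That position is achievable by scheduling exactly those predecessors first.

10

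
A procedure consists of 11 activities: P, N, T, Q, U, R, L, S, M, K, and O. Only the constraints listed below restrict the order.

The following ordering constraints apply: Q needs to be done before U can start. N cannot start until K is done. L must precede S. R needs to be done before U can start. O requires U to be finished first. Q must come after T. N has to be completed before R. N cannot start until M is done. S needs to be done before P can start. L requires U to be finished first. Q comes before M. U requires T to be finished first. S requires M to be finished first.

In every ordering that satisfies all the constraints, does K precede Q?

No

Nothing in the constraints links K and Q; they are unordered relative to each other.
There exist valid orderings with Q before K, so K is not required to come first.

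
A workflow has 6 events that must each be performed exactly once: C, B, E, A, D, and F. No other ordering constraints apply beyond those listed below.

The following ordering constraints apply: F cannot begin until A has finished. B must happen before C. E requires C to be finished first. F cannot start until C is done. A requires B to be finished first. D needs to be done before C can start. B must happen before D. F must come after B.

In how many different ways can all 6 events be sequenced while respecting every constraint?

7

Only B has no prerequisites, so it must go first.
Counting all ways to extend the partial order to a total order gives 7.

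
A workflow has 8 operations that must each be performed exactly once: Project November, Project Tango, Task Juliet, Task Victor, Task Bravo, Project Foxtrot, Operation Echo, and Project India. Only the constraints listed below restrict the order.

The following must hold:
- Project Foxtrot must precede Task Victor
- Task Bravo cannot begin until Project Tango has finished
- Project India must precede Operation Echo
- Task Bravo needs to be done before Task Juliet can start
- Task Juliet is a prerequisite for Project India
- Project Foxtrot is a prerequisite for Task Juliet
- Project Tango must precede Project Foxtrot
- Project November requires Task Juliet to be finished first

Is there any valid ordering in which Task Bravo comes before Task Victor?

No chain of constraints runs from Task Victor to Task Bravo, so Task Victor is not required to come first.
So a valid ordering placing Task Bravo earlier than Task Victor exists.

Yes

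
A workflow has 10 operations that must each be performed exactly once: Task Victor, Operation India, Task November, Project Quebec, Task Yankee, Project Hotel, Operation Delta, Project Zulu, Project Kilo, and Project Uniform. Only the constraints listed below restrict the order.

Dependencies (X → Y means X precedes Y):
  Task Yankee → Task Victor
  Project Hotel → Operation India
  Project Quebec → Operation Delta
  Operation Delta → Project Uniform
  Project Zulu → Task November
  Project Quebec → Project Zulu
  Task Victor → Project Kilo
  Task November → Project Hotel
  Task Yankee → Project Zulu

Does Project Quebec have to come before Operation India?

Yes

There is a constraint chain Project Quebec → Project Zulu → Task November → Project Hotel → Operation India.
So Project Quebec must precede Operation India in any valid ordering.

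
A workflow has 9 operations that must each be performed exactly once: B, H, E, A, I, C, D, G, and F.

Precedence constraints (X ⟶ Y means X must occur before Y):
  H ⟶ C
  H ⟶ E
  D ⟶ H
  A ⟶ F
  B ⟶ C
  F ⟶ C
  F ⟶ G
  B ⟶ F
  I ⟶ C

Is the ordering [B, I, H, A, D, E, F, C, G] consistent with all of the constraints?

No

In the proposed order, H appears before D.
Since D is required before H, the ordering is invalid.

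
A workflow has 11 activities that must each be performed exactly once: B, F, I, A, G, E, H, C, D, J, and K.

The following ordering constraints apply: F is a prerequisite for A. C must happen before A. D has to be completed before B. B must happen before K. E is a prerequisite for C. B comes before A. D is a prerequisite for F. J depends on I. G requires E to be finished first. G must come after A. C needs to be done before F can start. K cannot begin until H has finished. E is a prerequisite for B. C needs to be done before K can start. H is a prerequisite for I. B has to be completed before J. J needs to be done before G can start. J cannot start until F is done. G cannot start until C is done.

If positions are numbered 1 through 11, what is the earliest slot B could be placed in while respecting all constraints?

Working backwards through the constraints from B, its full set of required predecessors is E, D — 2 of them.
With 2 mandatory predecessors, the earliest B can sit is position 2+1 = 3, and placing just those 2 first achieves it.

3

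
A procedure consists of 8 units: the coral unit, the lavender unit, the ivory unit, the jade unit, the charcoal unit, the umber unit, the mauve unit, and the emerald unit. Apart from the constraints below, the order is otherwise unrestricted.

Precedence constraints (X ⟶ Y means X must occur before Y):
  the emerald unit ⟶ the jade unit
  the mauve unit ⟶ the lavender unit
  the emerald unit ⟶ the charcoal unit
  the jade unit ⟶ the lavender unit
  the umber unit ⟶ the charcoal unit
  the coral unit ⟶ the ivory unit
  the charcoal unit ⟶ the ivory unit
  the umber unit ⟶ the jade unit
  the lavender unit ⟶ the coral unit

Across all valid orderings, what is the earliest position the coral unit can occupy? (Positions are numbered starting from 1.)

6

The units that are forced before the coral unit, directly or transitively, are the lavender unit, the jade unit, the umber unit, the mauve unit, the emerald unit. That's 5 units.
With 5 mandatory predecessors, the earliest the coral unit can sit is position 5+1 = 6, and placing just those 5 first achieves it.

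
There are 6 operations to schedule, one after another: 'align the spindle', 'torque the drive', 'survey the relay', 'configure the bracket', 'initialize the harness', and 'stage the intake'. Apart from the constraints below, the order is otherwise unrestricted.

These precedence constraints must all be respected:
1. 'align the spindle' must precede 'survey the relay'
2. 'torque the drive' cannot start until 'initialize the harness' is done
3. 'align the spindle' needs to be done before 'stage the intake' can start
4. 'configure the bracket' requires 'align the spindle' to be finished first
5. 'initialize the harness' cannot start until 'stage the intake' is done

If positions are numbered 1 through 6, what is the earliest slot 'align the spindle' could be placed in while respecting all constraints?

1

Nothing is required before 'align the spindle'; it can be the very first operation.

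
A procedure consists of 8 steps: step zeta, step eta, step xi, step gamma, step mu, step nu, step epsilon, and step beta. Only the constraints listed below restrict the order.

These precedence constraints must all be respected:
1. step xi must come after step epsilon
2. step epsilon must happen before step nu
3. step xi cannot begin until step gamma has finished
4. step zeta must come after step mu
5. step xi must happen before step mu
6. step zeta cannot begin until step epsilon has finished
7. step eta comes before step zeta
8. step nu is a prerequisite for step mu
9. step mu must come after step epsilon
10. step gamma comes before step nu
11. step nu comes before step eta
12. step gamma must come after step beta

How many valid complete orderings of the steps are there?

The steps with no prerequisites are step epsilon, step beta; any of them can be placed first.
Systematically extending each partial ordering one step at a time and counting, there are 15 complete orderings.

15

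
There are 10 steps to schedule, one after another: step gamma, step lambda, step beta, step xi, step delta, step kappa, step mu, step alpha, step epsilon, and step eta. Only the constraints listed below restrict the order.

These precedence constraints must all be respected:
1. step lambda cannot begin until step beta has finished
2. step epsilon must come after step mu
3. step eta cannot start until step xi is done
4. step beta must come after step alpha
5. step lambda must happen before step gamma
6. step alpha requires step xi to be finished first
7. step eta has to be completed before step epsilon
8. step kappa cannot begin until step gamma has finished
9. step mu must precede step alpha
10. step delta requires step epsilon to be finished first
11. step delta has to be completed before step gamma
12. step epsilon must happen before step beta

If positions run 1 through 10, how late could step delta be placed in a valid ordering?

The steps that are forced after step delta, directly or by a chain of constraints, are step gamma, step kappa. That's 2 steps.
With 2 mandatory successors out of 10 steps total, the latest slot for step delta is 10−2 = 8, and it's reachable by doing all non-successors before step delta.

8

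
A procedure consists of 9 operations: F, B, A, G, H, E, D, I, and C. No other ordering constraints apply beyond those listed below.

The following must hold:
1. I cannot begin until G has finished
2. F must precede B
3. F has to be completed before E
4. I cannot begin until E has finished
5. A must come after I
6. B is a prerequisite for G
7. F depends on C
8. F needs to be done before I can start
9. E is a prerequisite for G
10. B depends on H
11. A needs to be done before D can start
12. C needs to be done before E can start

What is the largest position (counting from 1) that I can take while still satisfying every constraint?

Following every chain forward from I, the operations that must come later are A, D — 2 of them.
So at least 2 operations follow I, putting I no later than position 7. That position is achievable by scheduling everything else first.

7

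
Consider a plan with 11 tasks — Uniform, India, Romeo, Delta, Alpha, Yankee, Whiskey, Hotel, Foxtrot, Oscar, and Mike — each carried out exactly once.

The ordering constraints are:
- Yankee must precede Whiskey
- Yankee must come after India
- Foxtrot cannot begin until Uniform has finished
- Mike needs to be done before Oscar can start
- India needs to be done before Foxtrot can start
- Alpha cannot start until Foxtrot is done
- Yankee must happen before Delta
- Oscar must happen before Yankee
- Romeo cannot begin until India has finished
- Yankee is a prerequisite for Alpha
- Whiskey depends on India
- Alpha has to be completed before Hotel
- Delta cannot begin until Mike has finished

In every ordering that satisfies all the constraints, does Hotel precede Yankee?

The constraints actually force Yankee before Hotel (via Yankee → Alpha → Hotel), not the other way around.
So Hotel does not have to come before Yankee — it cannot.

No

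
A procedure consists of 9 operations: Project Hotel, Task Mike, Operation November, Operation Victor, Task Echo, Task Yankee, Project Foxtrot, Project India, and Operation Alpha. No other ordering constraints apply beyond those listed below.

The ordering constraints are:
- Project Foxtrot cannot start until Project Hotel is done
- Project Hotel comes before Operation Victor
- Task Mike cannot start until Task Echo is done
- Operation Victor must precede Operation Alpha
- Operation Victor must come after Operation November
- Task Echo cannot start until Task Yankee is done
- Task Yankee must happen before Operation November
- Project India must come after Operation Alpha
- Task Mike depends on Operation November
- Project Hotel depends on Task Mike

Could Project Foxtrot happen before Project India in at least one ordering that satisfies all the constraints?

The constraints leave Project Foxtrot and Project India unordered relative to each other; nothing requires Project India earlier.
That means at least one valid schedule has Project Foxtrot before Project India.

Yes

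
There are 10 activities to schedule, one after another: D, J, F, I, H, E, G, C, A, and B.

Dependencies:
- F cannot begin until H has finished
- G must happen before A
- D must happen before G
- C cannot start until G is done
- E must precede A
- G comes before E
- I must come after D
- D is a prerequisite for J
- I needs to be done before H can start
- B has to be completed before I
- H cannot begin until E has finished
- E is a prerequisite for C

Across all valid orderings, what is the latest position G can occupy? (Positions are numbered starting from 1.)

Every activity that must follow G has to come after it. Tracing all chains starting from G, those activities are: F, H, E, C, A — 5 in total.
So at least 5 activities follow G, putting G no later than position 5. That position is achievable by scheduling everything else first.

5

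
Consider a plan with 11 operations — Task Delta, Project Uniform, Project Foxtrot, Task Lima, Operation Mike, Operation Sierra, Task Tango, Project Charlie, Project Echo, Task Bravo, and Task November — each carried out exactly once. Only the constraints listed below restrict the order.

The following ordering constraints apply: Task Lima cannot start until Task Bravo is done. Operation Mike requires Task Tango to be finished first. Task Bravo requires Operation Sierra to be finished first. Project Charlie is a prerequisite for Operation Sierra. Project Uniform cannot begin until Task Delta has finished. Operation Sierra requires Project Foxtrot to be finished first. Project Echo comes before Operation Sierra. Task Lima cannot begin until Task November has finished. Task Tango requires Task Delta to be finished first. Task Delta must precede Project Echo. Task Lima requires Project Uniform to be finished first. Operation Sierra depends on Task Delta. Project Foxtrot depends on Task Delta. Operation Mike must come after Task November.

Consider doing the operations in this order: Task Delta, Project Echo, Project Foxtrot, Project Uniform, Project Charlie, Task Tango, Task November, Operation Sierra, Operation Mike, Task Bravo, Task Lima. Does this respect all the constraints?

Checking each listed constraint against this order: for instance, Project Uniform is in position 4 and Task Lima in position 11, so that constraint holds — and the remaining constraints check out the same way.

Yes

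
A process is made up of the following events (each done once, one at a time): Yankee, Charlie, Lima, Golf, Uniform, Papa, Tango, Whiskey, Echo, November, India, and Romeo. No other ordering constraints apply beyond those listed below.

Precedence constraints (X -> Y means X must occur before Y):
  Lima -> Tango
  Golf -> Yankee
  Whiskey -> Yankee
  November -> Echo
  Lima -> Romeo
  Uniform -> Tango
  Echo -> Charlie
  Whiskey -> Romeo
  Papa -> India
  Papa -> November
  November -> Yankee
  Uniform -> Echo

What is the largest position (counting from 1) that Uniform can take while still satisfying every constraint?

The events that are forced after Uniform, directly or by a chain of constraints, are Charlie, Tango, Echo. That's 3 events.
With 3 mandatory successors out of 12 events total, the latest slot for Uniform is 12−3 = 9, and it's reachable by doing all non-successors before Uniform.

9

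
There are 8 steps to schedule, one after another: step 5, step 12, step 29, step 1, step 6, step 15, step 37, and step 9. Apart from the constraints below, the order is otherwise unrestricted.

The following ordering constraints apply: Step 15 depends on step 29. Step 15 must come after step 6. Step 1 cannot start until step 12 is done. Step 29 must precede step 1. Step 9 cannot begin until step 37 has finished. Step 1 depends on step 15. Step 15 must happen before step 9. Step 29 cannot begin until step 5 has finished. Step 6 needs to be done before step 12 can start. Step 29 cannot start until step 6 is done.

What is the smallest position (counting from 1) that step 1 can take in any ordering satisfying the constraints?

6

Working backwards through the constraints from step 1, its full set of required predecessors is step 5, step 12, step 29, step 6, step 15 — 5 of them.
So at minimum 5 steps come before step 1, putting step 1 no earlier than position 6. That position is achievable by scheduling exactly those predecessors first.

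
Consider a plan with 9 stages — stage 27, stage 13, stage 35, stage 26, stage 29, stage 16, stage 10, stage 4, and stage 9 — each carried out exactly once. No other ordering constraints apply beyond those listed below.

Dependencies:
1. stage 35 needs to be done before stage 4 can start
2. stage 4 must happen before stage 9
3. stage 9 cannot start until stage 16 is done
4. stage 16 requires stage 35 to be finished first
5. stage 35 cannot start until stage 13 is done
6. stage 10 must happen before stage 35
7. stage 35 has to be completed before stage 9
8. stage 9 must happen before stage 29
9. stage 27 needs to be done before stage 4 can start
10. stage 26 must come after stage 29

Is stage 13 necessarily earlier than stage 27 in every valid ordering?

No chain of constraints connects stage 13 to stage 27 in either direction.
There exist valid orderings with stage 27 before stage 13, so stage 13 is not required to come first.

No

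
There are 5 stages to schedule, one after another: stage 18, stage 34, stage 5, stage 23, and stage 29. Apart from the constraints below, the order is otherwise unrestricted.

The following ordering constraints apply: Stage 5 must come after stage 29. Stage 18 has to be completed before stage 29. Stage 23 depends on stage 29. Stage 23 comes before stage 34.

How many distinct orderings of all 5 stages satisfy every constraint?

Only stage 18 has no prerequisites, so it must go first.
Counting all ways to extend the partial order to a total order gives 3.

3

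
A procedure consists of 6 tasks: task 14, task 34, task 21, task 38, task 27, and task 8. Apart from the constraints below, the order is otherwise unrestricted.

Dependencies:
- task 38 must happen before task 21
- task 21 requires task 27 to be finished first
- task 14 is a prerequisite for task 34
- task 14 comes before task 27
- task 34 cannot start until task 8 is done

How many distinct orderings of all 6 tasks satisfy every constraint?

40

The tasks with no prerequisites are task 14, task 38, task 8; any of them can be placed first.
Counting all ways to extend the partial order to a total order gives 40.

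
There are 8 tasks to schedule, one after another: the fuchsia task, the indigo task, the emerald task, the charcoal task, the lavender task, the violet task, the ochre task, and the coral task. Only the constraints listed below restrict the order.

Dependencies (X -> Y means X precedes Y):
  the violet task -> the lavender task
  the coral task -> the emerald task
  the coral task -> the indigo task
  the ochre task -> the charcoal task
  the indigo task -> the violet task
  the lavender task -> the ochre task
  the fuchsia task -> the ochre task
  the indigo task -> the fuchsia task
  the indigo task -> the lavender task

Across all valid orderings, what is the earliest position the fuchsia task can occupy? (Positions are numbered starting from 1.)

The tasks that are forced before the fuchsia task, directly or transitively, are the indigo task, the coral task. That's 2 tasks.
With 2 mandatory predecessors, the earliest the fuchsia task can sit is position 2+1 = 3, and placing just those 2 first achieves it.

3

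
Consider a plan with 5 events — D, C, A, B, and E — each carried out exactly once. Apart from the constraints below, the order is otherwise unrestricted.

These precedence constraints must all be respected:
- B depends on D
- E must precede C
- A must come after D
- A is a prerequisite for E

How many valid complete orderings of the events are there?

4

Only D has no prerequisites, so it must go first.
Enumerating by repeatedly choosing an available event (one whose prerequisites are all placed) gives 4 distinct complete orderings.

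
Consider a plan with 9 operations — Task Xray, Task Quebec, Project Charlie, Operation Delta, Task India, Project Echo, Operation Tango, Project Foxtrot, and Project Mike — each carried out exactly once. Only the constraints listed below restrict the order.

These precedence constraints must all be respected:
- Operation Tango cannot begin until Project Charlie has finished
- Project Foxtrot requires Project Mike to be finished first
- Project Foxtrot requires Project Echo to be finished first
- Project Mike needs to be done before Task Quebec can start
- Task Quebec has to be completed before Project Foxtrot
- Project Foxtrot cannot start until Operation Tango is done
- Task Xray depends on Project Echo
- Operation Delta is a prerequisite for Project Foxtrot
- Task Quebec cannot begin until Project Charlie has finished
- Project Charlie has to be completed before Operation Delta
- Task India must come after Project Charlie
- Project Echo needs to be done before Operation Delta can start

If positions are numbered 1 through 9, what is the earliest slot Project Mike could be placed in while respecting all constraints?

No constraint forces any other operation before Project Mike, so it can be placed first.

1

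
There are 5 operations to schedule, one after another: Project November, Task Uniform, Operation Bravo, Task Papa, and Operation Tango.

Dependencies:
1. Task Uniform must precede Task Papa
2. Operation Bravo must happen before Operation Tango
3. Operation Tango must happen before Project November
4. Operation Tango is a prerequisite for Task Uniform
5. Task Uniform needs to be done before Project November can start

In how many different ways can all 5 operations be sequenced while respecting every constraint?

Only Operation Bravo has no prerequisites, so it must go first.
Counting all ways to extend the partial order to a total order gives 2.

2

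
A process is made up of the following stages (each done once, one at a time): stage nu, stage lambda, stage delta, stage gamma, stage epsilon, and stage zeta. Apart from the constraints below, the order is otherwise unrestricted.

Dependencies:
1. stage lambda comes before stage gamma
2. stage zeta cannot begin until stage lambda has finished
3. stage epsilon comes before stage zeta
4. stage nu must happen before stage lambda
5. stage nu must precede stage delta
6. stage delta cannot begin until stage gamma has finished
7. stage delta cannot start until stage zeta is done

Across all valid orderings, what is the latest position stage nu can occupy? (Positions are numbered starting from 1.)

2

Every stage that must follow stage nu has to come after it. Tracing all chains starting from stage nu, those stages are: stage lambda, stage delta, stage gamma, stage zeta — 4 in total.
So at least 4 stages follow stage nu, putting stage nu no later than position 2. That position is achievable by scheduling everything else first.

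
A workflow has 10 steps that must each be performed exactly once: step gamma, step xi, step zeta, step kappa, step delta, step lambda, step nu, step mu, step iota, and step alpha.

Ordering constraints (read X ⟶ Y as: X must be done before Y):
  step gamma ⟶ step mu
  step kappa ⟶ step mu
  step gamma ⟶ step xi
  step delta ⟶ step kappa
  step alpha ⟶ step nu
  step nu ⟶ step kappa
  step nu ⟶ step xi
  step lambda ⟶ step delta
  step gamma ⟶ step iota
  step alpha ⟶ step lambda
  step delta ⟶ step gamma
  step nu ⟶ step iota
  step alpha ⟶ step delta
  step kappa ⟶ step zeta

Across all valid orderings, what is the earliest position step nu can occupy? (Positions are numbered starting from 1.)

2

The only step forced before step nu (directly or transitively) is step alpha.
So at minimum 1 step comes before step nu, putting step nu no earlier than position 2. That position is achievable by scheduling exactly that predecessor first.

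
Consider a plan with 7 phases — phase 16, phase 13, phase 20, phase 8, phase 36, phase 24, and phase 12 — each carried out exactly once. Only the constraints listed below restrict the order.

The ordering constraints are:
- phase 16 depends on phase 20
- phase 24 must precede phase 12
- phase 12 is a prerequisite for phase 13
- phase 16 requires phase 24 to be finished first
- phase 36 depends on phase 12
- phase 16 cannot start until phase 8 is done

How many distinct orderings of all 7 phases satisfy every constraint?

The phases with no prerequisites are phase 20, phase 8, phase 24; any of them can be placed first.
Counting all ways to extend the partial order to a total order gives 136.

136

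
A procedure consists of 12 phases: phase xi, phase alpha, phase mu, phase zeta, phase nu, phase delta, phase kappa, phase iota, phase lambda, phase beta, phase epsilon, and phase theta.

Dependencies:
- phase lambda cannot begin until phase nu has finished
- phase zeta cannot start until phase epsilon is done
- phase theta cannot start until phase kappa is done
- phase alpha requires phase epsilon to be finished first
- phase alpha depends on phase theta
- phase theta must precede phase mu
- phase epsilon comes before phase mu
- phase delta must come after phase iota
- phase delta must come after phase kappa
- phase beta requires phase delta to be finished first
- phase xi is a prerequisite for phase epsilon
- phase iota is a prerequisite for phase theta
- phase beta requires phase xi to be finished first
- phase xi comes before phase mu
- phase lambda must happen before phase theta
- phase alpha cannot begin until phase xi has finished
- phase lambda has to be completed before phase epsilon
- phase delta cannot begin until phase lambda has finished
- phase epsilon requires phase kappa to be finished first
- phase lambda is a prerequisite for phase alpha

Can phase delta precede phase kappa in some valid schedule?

There is a dependency chain phase kappa → phase delta, so phase delta always comes after phase kappa.
Hence phase delta can never be scheduled before phase kappa.

No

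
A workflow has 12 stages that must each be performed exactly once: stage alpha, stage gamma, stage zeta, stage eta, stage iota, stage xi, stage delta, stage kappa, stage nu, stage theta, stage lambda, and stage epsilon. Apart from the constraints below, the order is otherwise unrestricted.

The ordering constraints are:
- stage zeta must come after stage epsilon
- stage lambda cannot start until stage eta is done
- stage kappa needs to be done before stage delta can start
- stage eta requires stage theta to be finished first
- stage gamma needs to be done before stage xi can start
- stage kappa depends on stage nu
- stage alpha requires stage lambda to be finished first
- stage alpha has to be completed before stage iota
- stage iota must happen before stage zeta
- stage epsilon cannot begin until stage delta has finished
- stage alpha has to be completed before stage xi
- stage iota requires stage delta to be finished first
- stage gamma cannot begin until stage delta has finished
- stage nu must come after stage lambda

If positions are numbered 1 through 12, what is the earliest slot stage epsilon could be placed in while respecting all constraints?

7

The stages that are forced before stage epsilon, directly or transitively, are stage eta, stage delta, stage kappa, stage nu, stage theta, stage lambda. That's 6 stages.
So at minimum 6 stages come before stage epsilon, putting stage epsilon no earlier than position 7. That position is achievable by scheduling exactly those predecessors first.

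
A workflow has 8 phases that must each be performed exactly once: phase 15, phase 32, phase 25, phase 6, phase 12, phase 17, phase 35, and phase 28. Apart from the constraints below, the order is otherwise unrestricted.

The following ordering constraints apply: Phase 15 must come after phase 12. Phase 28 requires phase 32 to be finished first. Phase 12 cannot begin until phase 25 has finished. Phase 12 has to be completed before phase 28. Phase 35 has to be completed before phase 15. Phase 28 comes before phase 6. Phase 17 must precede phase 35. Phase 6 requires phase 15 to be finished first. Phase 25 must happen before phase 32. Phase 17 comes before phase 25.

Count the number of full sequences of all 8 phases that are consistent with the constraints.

Only phase 17 has no prerequisites, so it must go first.
Counting all ways to extend the partial order to a total order gives 21.

21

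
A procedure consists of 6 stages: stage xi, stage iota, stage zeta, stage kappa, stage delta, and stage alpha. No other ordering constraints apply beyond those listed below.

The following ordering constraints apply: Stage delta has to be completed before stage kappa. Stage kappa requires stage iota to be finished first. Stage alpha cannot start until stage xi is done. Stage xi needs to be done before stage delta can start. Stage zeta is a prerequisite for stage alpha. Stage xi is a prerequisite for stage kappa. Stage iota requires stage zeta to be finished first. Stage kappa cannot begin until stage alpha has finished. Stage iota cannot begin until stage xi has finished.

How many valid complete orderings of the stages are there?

14

The stages with no prerequisites are stage xi, stage zeta; any of them can be placed first.
Enumerating by repeatedly choosing an available stage (one whose prerequisites are all placed) gives 14 distinct complete orderings.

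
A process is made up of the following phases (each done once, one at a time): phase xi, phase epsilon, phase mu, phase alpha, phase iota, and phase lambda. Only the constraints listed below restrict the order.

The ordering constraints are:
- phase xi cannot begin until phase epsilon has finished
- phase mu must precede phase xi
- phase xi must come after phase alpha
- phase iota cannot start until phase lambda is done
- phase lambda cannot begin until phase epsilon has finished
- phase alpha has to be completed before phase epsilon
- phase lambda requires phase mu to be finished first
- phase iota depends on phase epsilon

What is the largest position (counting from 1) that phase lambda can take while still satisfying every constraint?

5

Following the constraints forward from phase lambda, its only required successor is phase iota.
So at least 1 phase follows phase lambda, putting phase lambda no later than position 5. That position is achievable by scheduling everything else first.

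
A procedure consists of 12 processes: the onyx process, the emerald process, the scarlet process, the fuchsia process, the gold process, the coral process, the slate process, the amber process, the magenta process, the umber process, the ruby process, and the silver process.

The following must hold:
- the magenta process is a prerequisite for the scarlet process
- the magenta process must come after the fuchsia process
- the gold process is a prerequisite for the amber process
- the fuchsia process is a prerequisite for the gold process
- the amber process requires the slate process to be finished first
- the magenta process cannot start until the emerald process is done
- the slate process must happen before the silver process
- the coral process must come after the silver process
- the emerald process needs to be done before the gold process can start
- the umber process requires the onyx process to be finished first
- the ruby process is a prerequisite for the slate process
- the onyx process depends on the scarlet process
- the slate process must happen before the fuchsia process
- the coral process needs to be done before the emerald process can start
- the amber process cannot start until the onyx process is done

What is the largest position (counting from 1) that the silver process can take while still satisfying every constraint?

The processes that are forced after the silver process, directly or by a chain of constraints, are the onyx process, the emerald process, the scarlet process, the gold process, the coral process, the amber process, the magenta process, the umber process. That's 8 processes.
So at least 8 processes follow the silver process, putting the silver process no later than position 4. That position is achievable by scheduling everything else first.

4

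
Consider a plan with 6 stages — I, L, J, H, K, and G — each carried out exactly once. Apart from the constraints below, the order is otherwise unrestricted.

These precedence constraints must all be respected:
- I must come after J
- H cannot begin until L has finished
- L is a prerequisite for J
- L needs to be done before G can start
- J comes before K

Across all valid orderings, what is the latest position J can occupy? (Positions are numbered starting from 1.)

4

The stages that are forced after J, directly or by a chain of constraints, are I, K. That's 2 stages.
So at least 2 stages follow J, putting J no later than position 4. That position is achievable by scheduling everything else first.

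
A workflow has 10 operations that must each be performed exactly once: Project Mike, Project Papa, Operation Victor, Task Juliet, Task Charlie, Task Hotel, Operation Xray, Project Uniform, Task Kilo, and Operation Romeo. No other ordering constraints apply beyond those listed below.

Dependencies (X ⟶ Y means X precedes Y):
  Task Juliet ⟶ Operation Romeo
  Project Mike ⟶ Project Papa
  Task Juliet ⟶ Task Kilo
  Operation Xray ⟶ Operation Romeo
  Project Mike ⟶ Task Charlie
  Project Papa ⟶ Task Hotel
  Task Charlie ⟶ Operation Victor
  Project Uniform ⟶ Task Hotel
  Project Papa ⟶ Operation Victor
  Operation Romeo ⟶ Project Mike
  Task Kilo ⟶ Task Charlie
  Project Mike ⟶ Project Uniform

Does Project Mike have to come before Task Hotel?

There is a constraint chain Project Mike → Project Papa → Task Hotel.
That forces Project Mike before Task Hotel in every valid schedule.

Yes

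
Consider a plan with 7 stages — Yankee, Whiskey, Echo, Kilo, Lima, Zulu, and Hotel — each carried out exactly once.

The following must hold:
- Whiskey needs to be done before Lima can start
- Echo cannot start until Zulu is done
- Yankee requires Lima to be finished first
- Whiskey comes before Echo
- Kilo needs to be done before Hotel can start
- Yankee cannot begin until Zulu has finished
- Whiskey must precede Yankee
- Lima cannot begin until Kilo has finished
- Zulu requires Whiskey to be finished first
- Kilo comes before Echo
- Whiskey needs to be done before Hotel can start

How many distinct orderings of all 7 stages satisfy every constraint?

2 stages have no prerequisites (Whiskey, Kilo), so any of them could come first.
Enumerating by repeatedly choosing an available stage (one whose prerequisites are all placed) gives 62 distinct complete orderings.

62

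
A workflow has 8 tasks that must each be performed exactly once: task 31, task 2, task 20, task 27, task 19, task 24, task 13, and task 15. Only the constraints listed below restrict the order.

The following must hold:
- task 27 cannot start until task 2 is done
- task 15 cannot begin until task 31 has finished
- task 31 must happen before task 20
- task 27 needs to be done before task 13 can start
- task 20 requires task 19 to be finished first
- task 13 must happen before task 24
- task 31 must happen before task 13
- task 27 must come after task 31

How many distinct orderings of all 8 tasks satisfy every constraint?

3 tasks have no prerequisites (task 31, task 2, task 19), so any of them could come first.
Systematically extending each partial ordering one task at a time and counting, there are 235 complete orderings.

235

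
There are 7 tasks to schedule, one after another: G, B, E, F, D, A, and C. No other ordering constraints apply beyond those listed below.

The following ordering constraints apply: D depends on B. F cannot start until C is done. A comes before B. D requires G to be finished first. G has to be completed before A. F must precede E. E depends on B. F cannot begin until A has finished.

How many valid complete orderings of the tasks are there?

19

The tasks with no prerequisites are G, C; any of them can be placed first.
Counting all ways to extend the partial order to a total order gives 19.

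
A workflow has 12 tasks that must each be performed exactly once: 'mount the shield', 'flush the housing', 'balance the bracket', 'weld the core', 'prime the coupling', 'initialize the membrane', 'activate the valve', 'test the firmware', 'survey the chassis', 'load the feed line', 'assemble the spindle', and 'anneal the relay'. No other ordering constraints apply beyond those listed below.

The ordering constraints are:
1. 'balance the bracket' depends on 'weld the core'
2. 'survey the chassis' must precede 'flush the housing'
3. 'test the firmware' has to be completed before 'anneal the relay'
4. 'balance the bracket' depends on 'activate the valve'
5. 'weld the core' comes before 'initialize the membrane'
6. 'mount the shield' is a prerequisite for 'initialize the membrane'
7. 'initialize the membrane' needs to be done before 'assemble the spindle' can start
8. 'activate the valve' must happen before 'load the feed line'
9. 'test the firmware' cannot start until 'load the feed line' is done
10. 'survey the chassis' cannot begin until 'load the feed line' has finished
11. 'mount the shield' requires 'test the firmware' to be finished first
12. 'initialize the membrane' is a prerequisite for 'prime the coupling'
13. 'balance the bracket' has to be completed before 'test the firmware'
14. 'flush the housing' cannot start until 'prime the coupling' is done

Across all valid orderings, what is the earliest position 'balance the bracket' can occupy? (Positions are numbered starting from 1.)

3

Working backwards through the constraints from 'balance the bracket', its full set of required predecessors is 'weld the core', 'activate the valve' — 2 of them.
So at minimum 2 tasks come before 'balance the bracket', putting 'balance the bracket' no earlier than position 3. That position is achievable by scheduling exactly those predecessors first.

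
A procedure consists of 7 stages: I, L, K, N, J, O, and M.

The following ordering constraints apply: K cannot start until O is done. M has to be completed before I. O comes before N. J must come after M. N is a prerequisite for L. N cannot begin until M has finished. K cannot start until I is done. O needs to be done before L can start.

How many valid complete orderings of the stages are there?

84

The stages with no prerequisites are O, M; any of them can be placed first.
Systematically extending each partial ordering one stage at a time and counting, there are 84 complete orderings.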